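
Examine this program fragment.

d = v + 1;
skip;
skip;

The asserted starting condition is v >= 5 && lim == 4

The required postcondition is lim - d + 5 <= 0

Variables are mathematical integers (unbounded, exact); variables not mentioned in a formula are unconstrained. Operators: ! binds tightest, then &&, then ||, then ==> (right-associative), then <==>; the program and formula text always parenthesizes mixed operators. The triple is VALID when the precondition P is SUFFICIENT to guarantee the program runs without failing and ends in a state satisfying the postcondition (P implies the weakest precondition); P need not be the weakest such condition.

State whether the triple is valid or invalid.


Working backward. After the program, the postcondition lim - d + 5 <= 0 must hold; in canonical form it is lim <= d - 5.
Before skip: lim <= d - 5
Before skip: lim <= d - 5
Before d := v + 1: lim <= v - 4
The weakest precondition is lim <= v - 4.
Check whether v >= 5 && lim == 4 implies it.
Countermodel: at the initial state lim = 4, v = 5, the precondition holds but the weakest precondition fails.
Answer: invalid


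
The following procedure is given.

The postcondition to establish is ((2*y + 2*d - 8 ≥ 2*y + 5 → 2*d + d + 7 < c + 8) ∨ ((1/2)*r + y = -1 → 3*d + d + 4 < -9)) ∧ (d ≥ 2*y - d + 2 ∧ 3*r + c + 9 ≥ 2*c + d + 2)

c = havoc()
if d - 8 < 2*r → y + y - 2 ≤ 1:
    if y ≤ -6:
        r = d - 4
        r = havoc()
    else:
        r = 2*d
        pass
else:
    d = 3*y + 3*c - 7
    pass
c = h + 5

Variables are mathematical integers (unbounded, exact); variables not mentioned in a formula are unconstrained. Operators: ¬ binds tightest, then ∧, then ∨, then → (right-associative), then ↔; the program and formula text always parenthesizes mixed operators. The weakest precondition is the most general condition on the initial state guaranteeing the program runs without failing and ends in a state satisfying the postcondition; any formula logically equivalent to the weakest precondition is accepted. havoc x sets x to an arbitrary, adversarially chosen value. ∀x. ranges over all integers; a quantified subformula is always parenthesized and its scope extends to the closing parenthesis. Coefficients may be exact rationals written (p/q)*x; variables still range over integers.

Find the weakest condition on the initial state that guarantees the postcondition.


Working backward. After the program, the postcondition ((2*y + 2*d - 8 ≥ 2*y + 5 → 2*d + d + 7 < c + 8) ∨ ((1/2)*r + y = -1 → 3*d + d + 4 < -9)) ∧ (d ≥ 2*y - d + 2 ∧ 3*r + c + 9 ≥ 2*c + d + 2) must hold; in canonical form it is ((2*d ≥ 13 → 3*d < c + 1) ∨ ((1/2)*r + y = -1 → 4*d < -13)) ∧ 2*d ≥ 2*y + 2 ∧ 3*r ≥ c + d - 7.
Before c := h + 5: ((2*d ≥ 13 → 3*d < h + 6) ∨ ((1/2)*r + y = -1 → 4*d < -13)) ∧ 2*d ≥ 2*y + 2 ∧ 3*r ≥ d + h - 2
Then branch requires (y ≤ -6 → (∀r_1. (((2*d ≥ 13 → 3*d < h + 6) ∨ ((1/2)*r_1 + y = -1 → 4*d < -13)) ∧ 2*d ≥ 2*y + 2 ∧ 3*r_1 ≥ d + h - 2))) ∧ ((¬(y ≤ -6)) → (((2*d ≥ 13 → 3*d < h + 6) ∨ (d + y = -1 → 4*d < -13)) ∧ 2*d ≥ 2*y + 2 ∧ 5*d ≥ h - 2)); else branch requires ((6*c + 6*y ≥ 27 → 9*c + 9*y < h + 27) ∨ ((1/2)*r + y = -1 → 12*c + 12*y < 15)) ∧ 6*c + 4*y ≥ 16 ∧ 3*r ≥ 3*c + h + 3*y - 9.
Before the if: ((d < 2*r + 8 → 2*y ≤ 3) → ((y ≤ -6 → (∀r_1. (((2*d ≥ 13 → 3*d < h + 6) ∨ ((1/2)*r_1 + y = -1 → 4*d < -13)) ∧ 2*d ≥ 2*y + 2 ∧ 3*r_1 ≥ d + h - 2))) ∧ ((¬(y ≤ -6)) → (((2*d ≥ 13 → 3*d < h + 6) ∨ (d + y = -1 → 4*d < -13)) ∧ 2*d ≥ 2*y + 2 ∧ 5*d ≥ h - 2)))) ∧ ((¬(d < 2*r + 8 → 2*y ≤ 3)) → (((6*c + 6*y ≥ 27 → 9*c + 9*y < h + 27) ∨ ((1/2)*r + y = -1 → 12*c + 12*y < 15)) ∧ 6*c + 4*y ≥ 16 ∧ 3*r ≥ 3*c + h + 3*y - 9))
Before havoc c: ∀c_1. (((d < 2*r + 8 → 2*y ≤ 3) → ((y ≤ -6 → (∀r_1. (((2*d ≥ 13 → 3*d < h + 6) ∨ ((1/2)*r_1 + y = -1 → 4*d < -13)) ∧ 2*d ≥ 2*y + 2 ∧ 3*r_1 ≥ d + h - 2))) ∧ ((¬(y ≤ -6)) → (((2*d ≥ 13 → 3*d < h + 6) ∨ (d + y = -1 → 4*d < -13)) ∧ 2*d ≥ 2*y + 2 ∧ 5*d ≥ h - 2)))) ∧ ((¬(d < 2*r + 8 → 2*y ≤ 3)) → (((6*c_1 + 6*y ≥ 27 → 9*c_1 + 9*y < h + 27) ∨ ((1/2)*r + y = -1 → 12*c_1 + 12*y < 15)) ∧ 6*c_1 + 4*y ≥ 16 ∧ 3*r ≥ 3*c_1 + h + 3*y - 9)))
Answer: WP = ∀c_1. (((d < 2*r + 8 → 2*y ≤ 3) → ((y ≤ -6 → (∀r_1. (((2*d ≥ 13 → 3*d < h + 6) ∨ ((1/2)*r_1 + y = -1 → 4*d < -13)) ∧ 2*d ≥ 2*y + 2 ∧ 3*r_1 ≥ d + h - 2))) ∧ ((¬(y ≤ -6)) → (((2*d ≥ 13 → 3*d < h + 6) ∨ (d + y = -1 → 4*d < -13)) ∧ 2*d ≥ 2*y + 2 ∧ 5*d ≥ h - 2)))) ∧ ((¬(d < 2*r + 8 → 2*y ≤ 3)) → (((6*c_1 + 6*y ≥ 27 → 9*c_1 + 9*y < h + 27) ∨ ((1/2)*r + y = -1 → 12*c_1 + 12*y < 15)) ∧ 6*c_1 + 4*y ≥ 16 ∧ 3*r ≥ 3*c_1 + h + 3*y - 9)))


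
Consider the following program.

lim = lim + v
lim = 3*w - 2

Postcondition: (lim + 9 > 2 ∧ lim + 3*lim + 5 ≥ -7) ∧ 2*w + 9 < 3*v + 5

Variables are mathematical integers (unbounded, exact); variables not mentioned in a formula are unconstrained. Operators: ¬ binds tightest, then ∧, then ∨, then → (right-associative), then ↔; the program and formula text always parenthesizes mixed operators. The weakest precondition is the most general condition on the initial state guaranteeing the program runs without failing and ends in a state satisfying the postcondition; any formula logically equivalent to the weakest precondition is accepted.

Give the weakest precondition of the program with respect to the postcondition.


Working backward. After the program, the postcondition (lim + 9 > 2 ∧ lim + 3*lim + 5 ≥ -7) ∧ 2*w + 9 < 3*v + 5 must hold; in canonical form it is lim > -7 ∧ 4*lim ≥ -12 ∧ 2*w < 3*v - 4.
Before lim := 3*w - 2: 3*w > -5 ∧ 12*w ≥ -4 ∧ 2*w < 3*v - 4
Before lim := lim + v: 3*w > -5 ∧ 12*w ≥ -4 ∧ 2*w < 3*v - 4
Answer: WP = 3*w > -5 ∧ 12*w ≥ -4 ∧ 2*w < 3*v - 4


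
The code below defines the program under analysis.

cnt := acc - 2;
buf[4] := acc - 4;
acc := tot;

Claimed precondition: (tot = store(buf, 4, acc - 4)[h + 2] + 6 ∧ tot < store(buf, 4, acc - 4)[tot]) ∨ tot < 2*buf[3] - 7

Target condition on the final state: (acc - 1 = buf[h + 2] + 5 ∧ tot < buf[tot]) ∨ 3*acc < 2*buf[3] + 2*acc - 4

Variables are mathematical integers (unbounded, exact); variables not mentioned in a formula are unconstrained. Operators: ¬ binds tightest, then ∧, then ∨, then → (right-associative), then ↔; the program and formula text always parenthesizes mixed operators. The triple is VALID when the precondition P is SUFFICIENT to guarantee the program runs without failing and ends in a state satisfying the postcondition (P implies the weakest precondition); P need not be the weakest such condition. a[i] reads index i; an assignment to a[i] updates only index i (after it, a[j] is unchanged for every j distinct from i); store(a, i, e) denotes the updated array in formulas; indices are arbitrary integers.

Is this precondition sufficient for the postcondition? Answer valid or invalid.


Working backward. After the program, the postcondition (acc - 1 = buf[h + 2] + 5 ∧ tot < buf[tot]) ∨ 3*acc < 2*buf[3] + 2*acc - 4 must hold; in canonical form it is (acc = buf[h + 2] + 6 ∧ tot < buf[tot]) ∨ acc < 2*buf[3] - 4.
Before acc := tot: (tot = buf[h + 2] + 6 ∧ tot < buf[tot]) ∨ tot < 2*buf[3] - 4
Before buf[4] := acc - 4: (tot = store(buf, 4, acc - 4)[h + 2] + 6 ∧ tot < store(buf, 4, acc - 4)[tot]) ∨ tot < 2*buf[3] - 4
Before cnt := acc - 2: (tot = store(buf, 4, acc - 4)[h + 2] + 6 ∧ tot < store(buf, 4, acc - 4)[tot]) ∨ tot < 2*buf[3] - 4
The weakest precondition is (tot = store(buf, 4, acc - 4)[h + 2] + 6 ∧ tot < store(buf, 4, acc - 4)[tot]) ∨ tot < 2*buf[3] - 4.
Check whether (tot = store(buf, 4, acc - 4)[h + 2] + 6 ∧ tot < store(buf, 4, acc - 4)[tot]) ∨ tot < 2*buf[3] - 7 implies it.
Every state satisfying the precondition satisfies the weakest precondition: the implication holds.
Answer: valid


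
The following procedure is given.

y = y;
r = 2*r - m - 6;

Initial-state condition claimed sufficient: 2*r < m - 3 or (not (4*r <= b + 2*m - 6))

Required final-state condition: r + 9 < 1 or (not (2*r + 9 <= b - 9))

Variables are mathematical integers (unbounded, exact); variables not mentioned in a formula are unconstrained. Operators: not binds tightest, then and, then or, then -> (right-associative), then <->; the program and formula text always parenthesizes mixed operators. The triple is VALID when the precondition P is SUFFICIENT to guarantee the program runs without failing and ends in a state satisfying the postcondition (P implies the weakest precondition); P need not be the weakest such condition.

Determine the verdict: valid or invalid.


Working backward. After the program, the postcondition r + 9 < 1 or (not (2*r + 9 <= b - 9)) must hold; in canonical form it is r < -8 or (not (2*r <= b - 18)).
Before r := 2*r - m - 6: 2*r < m - 2 or (not (4*r <= b + 2*m - 6))
Before y := y: 2*r < m - 2 or (not (4*r <= b + 2*m - 6))
The weakest precondition is 2*r < m - 2 or (not (4*r <= b + 2*m - 6)).
Check whether 2*r < m - 3 or (not (4*r <= b + 2*m - 6)) implies it.
Every state satisfying the precondition satisfies the weakest precondition: the implication holds.
Answer: valid


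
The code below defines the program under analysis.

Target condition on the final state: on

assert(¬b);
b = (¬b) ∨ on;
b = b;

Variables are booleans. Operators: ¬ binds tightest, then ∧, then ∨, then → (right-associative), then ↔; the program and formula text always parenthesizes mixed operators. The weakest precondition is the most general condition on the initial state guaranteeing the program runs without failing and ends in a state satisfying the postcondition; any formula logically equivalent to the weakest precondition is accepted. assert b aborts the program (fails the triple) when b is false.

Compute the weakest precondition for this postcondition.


Working backward. After the program, on must hold.
Before b := b: on
Before b := (¬b) ∨ on: on
Before assert ¬b: (¬b) ∧ on
Answer: WP = (¬b) ∧ on


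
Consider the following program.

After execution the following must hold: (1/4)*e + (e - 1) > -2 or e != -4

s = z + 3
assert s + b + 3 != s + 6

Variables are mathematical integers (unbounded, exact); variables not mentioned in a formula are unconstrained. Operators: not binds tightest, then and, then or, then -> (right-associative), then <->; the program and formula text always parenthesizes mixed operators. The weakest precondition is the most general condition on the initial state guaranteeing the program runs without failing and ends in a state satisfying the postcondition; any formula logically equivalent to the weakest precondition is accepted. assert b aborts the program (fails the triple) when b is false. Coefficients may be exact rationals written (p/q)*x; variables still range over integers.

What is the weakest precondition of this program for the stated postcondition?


Working backward. After the program, the postcondition (1/4)*e + (e - 1) > -2 or e != -4 must hold; in canonical form it is (5/4)*e > -1 or e != -4.
Before assert s + b + 3 != s + 6: b != 3 and ((5/4)*e > -1 or e != -4)
Before s := z + 3: b != 3 and ((5/4)*e > -1 or e != -4)
Answer: WP = b != 3 and ((5/4)*e > -1 or e != -4)


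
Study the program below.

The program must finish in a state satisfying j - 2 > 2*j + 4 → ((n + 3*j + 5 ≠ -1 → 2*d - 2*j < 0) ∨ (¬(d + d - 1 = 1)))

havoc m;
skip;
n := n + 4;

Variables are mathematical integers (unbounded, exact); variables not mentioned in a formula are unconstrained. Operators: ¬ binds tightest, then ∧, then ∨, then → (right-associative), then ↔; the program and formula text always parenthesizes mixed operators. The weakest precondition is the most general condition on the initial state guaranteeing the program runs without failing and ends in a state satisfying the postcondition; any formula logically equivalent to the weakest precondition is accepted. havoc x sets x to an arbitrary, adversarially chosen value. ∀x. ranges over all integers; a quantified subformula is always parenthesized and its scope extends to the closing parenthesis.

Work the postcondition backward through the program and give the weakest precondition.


Working backward. After the program, the postcondition j - 2 > 2*j + 4 → ((n + 3*j + 5 ≠ -1 → 2*d - 2*j < 0) ∨ (¬(d + d - 1 = 1))) must hold; in canonical form it is j < -6 → ((3*j + n ≠ -6 → 2*d < 2*j) ∨ (¬(2*d = 2))).
Before n := n + 4: j < -6 → ((3*j + n ≠ -10 → 2*d < 2*j) ∨ (¬(2*d = 2)))
Before skip: j < -6 → ((3*j + n ≠ -10 → 2*d < 2*j) ∨ (¬(2*d = 2)))
Before havoc m: j < -6 → ((3*j + n ≠ -10 → 2*d < 2*j) ∨ (¬(2*d = 2)))
Answer: WP = j < -6 → ((3*j + n ≠ -10 → 2*d < 2*j) ∨ (¬(2*d = 2)))


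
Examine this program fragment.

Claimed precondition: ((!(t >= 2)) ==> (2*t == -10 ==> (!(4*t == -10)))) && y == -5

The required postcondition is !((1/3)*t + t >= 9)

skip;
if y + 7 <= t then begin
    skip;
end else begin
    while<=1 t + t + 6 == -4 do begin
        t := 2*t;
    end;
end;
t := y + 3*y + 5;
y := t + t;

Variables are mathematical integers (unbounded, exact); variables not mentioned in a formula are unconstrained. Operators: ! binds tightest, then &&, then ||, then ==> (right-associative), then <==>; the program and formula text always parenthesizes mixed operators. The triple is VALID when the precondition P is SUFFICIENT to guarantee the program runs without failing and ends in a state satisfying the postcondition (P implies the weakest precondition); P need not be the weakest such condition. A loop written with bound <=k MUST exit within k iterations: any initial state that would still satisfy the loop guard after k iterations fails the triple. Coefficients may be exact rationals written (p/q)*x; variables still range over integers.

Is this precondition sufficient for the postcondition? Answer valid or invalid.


Working backward. After the program, the postcondition !((1/3)*t + t >= 9) must hold; in canonical form it is !((4/3)*t >= 9).
Before y := t + t: !((4/3)*t >= 9)
Before t := y + 3*y + 5: !((16/3)*y >= 7/3)
Then branch requires !((16/3)*y >= 7/3); else branch requires (2*t == -10 ==> ((!(4*t == -10)) && (!((16/3)*y >= 7/3)))) && ((!(2*t == -10)) ==> (!((16/3)*y >= 7/3))).
Before the if: (y <= t - 7 ==> (!((16/3)*y >= 7/3))) && ((!(y <= t - 7)) ==> ((2*t == -10 ==> ((!(4*t == -10)) && (!((16/3)*y >= 7/3)))) && ((!(2*t == -10)) ==> (!((16/3)*y >= 7/3)))))
Before skip: (y <= t - 7 ==> (!((16/3)*y >= 7/3))) && ((!(y <= t - 7)) ==> ((2*t == -10 ==> ((!(4*t == -10)) && (!((16/3)*y >= 7/3)))) && ((!(2*t == -10)) ==> (!((16/3)*y >= 7/3)))))
The weakest precondition is (y <= t - 7 ==> (!((16/3)*y >= 7/3))) && ((!(y <= t - 7)) ==> ((2*t == -10 ==> ((!(4*t == -10)) && (!((16/3)*y >= 7/3)))) && ((!(2*t == -10)) ==> (!((16/3)*y >= 7/3))))).
Check whether ((!(t >= 2)) ==> (2*t == -10 ==> (!(4*t == -10)))) && y == -5 implies it.
Every state satisfying the precondition satisfies the weakest precondition: the implication holds.
Answer: valid


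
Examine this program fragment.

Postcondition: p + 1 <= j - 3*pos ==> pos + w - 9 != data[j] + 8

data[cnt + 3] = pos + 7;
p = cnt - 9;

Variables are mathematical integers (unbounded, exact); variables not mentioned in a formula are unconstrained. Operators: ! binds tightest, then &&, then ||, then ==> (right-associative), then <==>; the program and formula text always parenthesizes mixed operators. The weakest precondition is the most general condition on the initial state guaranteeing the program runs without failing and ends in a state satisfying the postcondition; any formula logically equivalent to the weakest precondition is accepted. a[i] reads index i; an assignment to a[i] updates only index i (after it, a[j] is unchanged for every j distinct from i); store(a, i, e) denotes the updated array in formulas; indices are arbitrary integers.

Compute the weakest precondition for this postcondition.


Working backward. After the program, the postcondition p + 1 <= j - 3*pos ==> pos + w - 9 != data[j] + 8 must hold; in canonical form it is p + 3*pos <= j - 1 ==> pos + w != data[j] + 17.
Before p := cnt - 9: cnt + 3*pos <= j + 8 ==> pos + w != data[j] + 17
Before data[cnt + 3] := pos + 7: cnt + 3*pos <= j + 8 ==> pos + w != store(data, cnt + 3, pos + 7)[j] + 17
Answer: WP = cnt + 3*pos <= j + 8 ==> pos + w != store(data, cnt + 3, pos + 7)[j] + 17


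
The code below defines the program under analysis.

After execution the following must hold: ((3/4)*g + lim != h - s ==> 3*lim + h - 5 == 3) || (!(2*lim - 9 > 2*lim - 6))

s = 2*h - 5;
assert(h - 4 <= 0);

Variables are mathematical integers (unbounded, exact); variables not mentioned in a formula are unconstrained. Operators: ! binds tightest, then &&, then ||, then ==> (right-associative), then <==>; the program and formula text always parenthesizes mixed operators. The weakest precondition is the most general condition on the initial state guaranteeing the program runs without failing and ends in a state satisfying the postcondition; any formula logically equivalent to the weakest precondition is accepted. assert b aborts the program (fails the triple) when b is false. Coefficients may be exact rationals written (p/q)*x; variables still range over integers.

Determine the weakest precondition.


Working backward. After the program, the postcondition ((3/4)*g + lim != h - s ==> 3*lim + h - 5 == 3) || (!(2*lim - 9 > 2*lim - 6)) must hold; in canonical form it is true.
Before assert h - 4 <= 0: h <= 4
Before s := 2*h - 5: h <= 4
Answer: WP = h <= 4


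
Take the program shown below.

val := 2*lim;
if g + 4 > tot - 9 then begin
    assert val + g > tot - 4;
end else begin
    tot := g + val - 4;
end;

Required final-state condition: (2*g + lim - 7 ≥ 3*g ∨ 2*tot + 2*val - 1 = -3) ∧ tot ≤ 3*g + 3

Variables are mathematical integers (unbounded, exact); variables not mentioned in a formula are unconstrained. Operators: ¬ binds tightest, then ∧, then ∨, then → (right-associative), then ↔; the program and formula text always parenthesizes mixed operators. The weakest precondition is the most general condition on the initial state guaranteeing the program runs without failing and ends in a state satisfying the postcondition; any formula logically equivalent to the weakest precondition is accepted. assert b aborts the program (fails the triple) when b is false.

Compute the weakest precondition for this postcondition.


Working backward. After the program, the postcondition (2*g + lim - 7 ≥ 3*g ∨ 2*tot + 2*val - 1 = -3) ∧ tot ≤ 3*g + 3 must hold; in canonical form it is (lim ≥ g + 7 ∨ 2*tot + 2*val = -2) ∧ tot ≤ 3*g + 3.
Then branch requires g + val > tot - 4 ∧ (lim ≥ g + 7 ∨ 2*tot + 2*val = -2) ∧ tot ≤ 3*g + 3; else branch requires (lim ≥ g + 7 ∨ 2*g + 4*val = 6) ∧ val ≤ 2*g + 7.
Before the if: (g > tot - 13 → (g + val > tot - 4 ∧ (lim ≥ g + 7 ∨ 2*tot + 2*val = -2) ∧ tot ≤ 3*g + 3)) ∧ ((¬(g > tot - 13)) → ((lim ≥ g + 7 ∨ 2*g + 4*val = 6) ∧ val ≤ 2*g + 7))
Before val := 2*lim: (g > tot - 13 → (g + 2*lim > tot - 4 ∧ (lim ≥ g + 7 ∨ 4*lim + 2*tot = -2) ∧ tot ≤ 3*g + 3)) ∧ ((¬(g > tot - 13)) → ((lim ≥ g + 7 ∨ 2*g + 8*lim = 6) ∧ 2*lim ≤ 2*g + 7))
Answer: WP = (g > tot - 13 → (g + 2*lim > tot - 4 ∧ (lim ≥ g + 7 ∨ 4*lim + 2*tot = -2) ∧ tot ≤ 3*g + 3)) ∧ ((¬(g > tot - 13)) → ((lim ≥ g + 7 ∨ 2*g + 8*lim = 6) ∧ 2*lim ≤ 2*g + 7))


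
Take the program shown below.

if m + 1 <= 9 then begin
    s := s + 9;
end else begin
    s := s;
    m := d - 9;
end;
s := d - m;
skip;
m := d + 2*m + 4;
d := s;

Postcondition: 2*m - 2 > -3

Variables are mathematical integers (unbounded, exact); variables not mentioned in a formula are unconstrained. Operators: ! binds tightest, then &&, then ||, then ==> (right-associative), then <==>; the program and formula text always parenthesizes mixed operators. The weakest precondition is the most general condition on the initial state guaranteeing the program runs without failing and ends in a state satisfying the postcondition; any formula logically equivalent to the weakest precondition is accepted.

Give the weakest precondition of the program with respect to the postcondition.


Working backward. After the program, the postcondition 2*m - 2 > -3 must hold; in canonical form it is 2*m > -1.
Before d := s: 2*m > -1
Before m := d + 2*m + 4: 2*d + 4*m > -9
Before skip: 2*d + 4*m > -9
Before s := d - m: 2*d + 4*m > -9
Then branch requires 2*d + 4*m > -9; else branch requires 6*d > 27.
Before the if: (m <= 8 ==> 2*d + 4*m > -9) && ((!(m <= 8)) ==> 6*d > 27)
Answer: WP = (m <= 8 ==> 2*d + 4*m > -9) && ((!(m <= 8)) ==> 6*d > 27)


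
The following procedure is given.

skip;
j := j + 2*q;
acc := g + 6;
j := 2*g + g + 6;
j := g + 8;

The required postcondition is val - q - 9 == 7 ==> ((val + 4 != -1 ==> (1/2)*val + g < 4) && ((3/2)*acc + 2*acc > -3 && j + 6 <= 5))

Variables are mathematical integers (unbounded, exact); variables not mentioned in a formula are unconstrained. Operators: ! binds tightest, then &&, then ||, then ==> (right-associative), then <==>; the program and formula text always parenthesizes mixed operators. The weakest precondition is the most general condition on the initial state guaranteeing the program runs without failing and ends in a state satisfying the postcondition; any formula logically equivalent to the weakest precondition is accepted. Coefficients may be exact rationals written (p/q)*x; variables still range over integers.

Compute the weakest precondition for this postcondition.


Working backward. After the program, the postcondition val - q - 9 == 7 ==> ((val + 4 != -1 ==> (1/2)*val + g < 4) && ((3/2)*acc + 2*acc > -3 && j + 6 <= 5)) must hold; in canonical form it is val == q + 16 ==> ((val != -5 ==> g + (1/2)*val < 4) && (7/2)*acc > -3 && j <= -1).
Before j := g + 8: val == q + 16 ==> ((val != -5 ==> g + (1/2)*val < 4) && (7/2)*acc > -3 && g <= -9)
Before j := 2*g + g + 6: val == q + 16 ==> ((val != -5 ==> g + (1/2)*val < 4) && (7/2)*acc > -3 && g <= -9)
Before acc := g + 6: val == q + 16 ==> ((val != -5 ==> g + (1/2)*val < 4) && (7/2)*g > -24 && g <= -9)
Before j := j + 2*q: val == q + 16 ==> ((val != -5 ==> g + (1/2)*val < 4) && (7/2)*g > -24 && g <= -9)
Before skip: val == q + 16 ==> ((val != -5 ==> g + (1/2)*val < 4) && (7/2)*g > -24 && g <= -9)
Answer: WP = val == q + 16 ==> ((val != -5 ==> g + (1/2)*val < 4) && (7/2)*g > -24 && g <= -9)


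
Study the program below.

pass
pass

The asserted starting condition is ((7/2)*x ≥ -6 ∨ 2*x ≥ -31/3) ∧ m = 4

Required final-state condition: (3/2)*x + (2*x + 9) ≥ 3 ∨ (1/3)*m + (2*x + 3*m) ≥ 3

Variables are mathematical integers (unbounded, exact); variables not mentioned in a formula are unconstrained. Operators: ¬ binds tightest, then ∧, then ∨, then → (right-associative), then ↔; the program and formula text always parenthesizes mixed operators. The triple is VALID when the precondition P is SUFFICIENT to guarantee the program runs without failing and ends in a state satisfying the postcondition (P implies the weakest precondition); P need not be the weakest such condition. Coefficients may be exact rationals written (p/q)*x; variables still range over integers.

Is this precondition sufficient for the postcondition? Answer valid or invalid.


Working backward. After the program, the postcondition (3/2)*x + (2*x + 9) ≥ 3 ∨ (1/3)*m + (2*x + 3*m) ≥ 3 must hold; in canonical form it is (7/2)*x ≥ -6 ∨ (10/3)*m + 2*x ≥ 3.
Before skip: (7/2)*x ≥ -6 ∨ (10/3)*m + 2*x ≥ 3
Before skip: (7/2)*x ≥ -6 ∨ (10/3)*m + 2*x ≥ 3
The weakest precondition is (7/2)*x ≥ -6 ∨ (10/3)*m + 2*x ≥ 3.
Check whether ((7/2)*x ≥ -6 ∨ 2*x ≥ -31/3) ∧ m = 4 implies it.
Every state satisfying the precondition satisfies the weakest precondition: the implication holds.
Answer: valid


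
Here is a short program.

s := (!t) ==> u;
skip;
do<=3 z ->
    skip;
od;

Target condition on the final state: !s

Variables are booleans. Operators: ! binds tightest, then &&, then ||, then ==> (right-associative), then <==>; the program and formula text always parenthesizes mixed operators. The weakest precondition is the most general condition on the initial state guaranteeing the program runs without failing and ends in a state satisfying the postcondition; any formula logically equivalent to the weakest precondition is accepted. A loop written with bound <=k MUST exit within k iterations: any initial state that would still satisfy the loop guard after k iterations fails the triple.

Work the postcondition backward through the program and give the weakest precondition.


Working backward. After the program, !s must hold.
Before the loop (bound <=3), unroll the exhaustion recursion (WP_0 = exit-now case; WP_j = one more guarded iteration, up to j = 3):
  WP_0: (!z) && (!s)
  WP_1: (z ==> ((!z) && (!s))) && ((!z) ==> (!s))
  WP_2: (z ==> ((z ==> ((!z) && (!s))) && ((!z) ==> (!s)))) && ((!z) ==> (!s))
  WP_3: (z ==> ((z ==> ((z ==> ((!z) && (!s))) && ((!z) ==> (!s)))) && ((!z) ==> (!s)))) && ((!z) ==> (!s))
So before the loop: (z ==> ((z ==> ((z ==> ((!z) && (!s))) && ((!z) ==> (!s)))) && ((!z) ==> (!s)))) && ((!z) ==> (!s))
Before skip: (z ==> ((z ==> ((z ==> ((!z) && (!s))) && ((!z) ==> (!s)))) && ((!z) ==> (!s)))) && ((!z) ==> (!s))
Before s := (!t) ==> u: (z ==> ((z ==> ((z ==> ((!z) && (!((!t) ==> u)))) && ((!z) ==> (!((!t) ==> u))))) && ((!z) ==> (!((!t) ==> u))))) && ((!z) ==> (!((!t) ==> u)))
Answer: WP = (z ==> ((z ==> ((z ==> ((!z) && (!((!t) ==> u)))) && ((!z) ==> (!((!t) ==> u))))) && ((!z) ==> (!((!t) ==> u))))) && ((!z) ==> (!((!t) ==> u)))


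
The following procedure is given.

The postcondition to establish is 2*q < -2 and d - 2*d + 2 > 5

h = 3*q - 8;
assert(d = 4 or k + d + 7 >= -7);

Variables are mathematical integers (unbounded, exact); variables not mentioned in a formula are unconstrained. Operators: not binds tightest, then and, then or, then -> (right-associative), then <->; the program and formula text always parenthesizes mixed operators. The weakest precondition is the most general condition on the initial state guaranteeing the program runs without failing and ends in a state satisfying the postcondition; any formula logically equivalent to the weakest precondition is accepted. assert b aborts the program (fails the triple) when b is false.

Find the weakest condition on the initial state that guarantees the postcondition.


Working backward. After the program, the postcondition 2*q < -2 and d - 2*d + 2 > 5 must hold; in canonical form it is 2*q < -2 and d < -3.
Before assert d = 4 or k + d + 7 >= -7: (d = 4 or d + k >= -14) and 2*q < -2 and d < -3
Before h := 3*q - 8: (d = 4 or d + k >= -14) and 2*q < -2 and d < -3
Answer: WP = (d = 4 or d + k >= -14) and 2*q < -2 and d < -3


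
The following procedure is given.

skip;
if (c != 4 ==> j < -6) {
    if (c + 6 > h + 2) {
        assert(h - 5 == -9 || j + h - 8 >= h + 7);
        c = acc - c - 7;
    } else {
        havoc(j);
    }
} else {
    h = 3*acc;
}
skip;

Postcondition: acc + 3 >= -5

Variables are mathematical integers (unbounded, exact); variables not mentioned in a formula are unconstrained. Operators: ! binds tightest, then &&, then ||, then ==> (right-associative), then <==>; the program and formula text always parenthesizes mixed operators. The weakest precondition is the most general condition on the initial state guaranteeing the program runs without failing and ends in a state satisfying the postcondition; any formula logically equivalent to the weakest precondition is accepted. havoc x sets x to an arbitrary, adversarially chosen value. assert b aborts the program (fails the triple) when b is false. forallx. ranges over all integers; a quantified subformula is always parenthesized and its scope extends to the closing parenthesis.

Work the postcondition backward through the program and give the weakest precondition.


Working backward. After the program, the postcondition acc + 3 >= -5 must hold; in canonical form it is acc >= -8.
Before skip: acc >= -8
Then branch requires (c > h - 4 ==> ((h == -4 || j >= 15) && acc >= -8)) && ((!(c > h - 4)) ==> acc >= -8); else branch requires acc >= -8.
Before the if: ((c != 4 ==> j < -6) ==> ((c > h - 4 ==> ((h == -4 || j >= 15) && acc >= -8)) && ((!(c > h - 4)) ==> acc >= -8))) && ((!(c != 4 ==> j < -6)) ==> acc >= -8)
Before skip: ((c != 4 ==> j < -6) ==> ((c > h - 4 ==> ((h == -4 || j >= 15) && acc >= -8)) && ((!(c > h - 4)) ==> acc >= -8))) && ((!(c != 4 ==> j < -6)) ==> acc >= -8)
Answer: WP = ((c != 4 ==> j < -6) ==> ((c > h - 4 ==> ((h == -4 || j >= 15) && acc >= -8)) && ((!(c > h - 4)) ==> acc >= -8))) && ((!(c != 4 ==> j < -6)) ==> acc >= -8)


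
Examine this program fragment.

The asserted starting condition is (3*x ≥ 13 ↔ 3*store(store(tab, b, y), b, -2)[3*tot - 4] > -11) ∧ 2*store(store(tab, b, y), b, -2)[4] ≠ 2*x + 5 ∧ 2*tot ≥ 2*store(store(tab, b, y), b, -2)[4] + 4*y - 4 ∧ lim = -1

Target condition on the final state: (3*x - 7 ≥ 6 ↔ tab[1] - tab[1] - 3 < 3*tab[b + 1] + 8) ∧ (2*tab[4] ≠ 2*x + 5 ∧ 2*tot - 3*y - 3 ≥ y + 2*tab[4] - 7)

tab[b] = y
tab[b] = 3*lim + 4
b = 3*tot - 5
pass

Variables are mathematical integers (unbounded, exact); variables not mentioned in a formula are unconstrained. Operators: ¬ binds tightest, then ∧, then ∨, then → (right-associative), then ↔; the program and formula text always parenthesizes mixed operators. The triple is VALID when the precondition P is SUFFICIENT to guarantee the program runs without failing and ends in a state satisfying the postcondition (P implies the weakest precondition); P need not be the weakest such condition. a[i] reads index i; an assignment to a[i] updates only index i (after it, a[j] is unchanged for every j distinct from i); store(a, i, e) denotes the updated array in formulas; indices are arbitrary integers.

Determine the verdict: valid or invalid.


Working backward. After the program, the postcondition (3*x - 7 ≥ 6 ↔ tab[1] - tab[1] - 3 < 3*tab[b + 1] + 8) ∧ (2*tab[4] ≠ 2*x + 5 ∧ 2*tot - 3*y - 3 ≥ y + 2*tab[4] - 7) must hold; in canonical form it is (3*x ≥ 13 ↔ 3*tab[b + 1] > -11) ∧ 2*tab[4] ≠ 2*x + 5 ∧ 2*tot ≥ 2*tab[4] + 4*y - 4.
Before skip: (3*x ≥ 13 ↔ 3*tab[b + 1] > -11) ∧ 2*tab[4] ≠ 2*x + 5 ∧ 2*tot ≥ 2*tab[4] + 4*y - 4
Before b := 3*tot - 5: (3*x ≥ 13 ↔ 3*tab[3*tot - 4] > -11) ∧ 2*tab[4] ≠ 2*x + 5 ∧ 2*tot ≥ 2*tab[4] + 4*y - 4
Before tab[b] := 3*lim + 4: (3*x ≥ 13 ↔ 3*store(tab, b, 3*lim + 4)[3*tot - 4] > -11) ∧ 2*store(tab, b, 3*lim + 4)[4] ≠ 2*x + 5 ∧ 2*tot ≥ 2*store(tab, b, 3*lim + 4)[4] + 4*y - 4
Before tab[b] := y: (3*x ≥ 13 ↔ 3*store(store(tab, b, y), b, 3*lim + 4)[3*tot - 4] > -11) ∧ 2*store(store(tab, b, y), b, 3*lim + 4)[4] ≠ 2*x + 5 ∧ 2*tot ≥ 2*store(store(tab, b, y), b, 3*lim + 4)[4] + 4*y - 4
The weakest precondition is (3*x ≥ 13 ↔ 3*store(store(tab, b, y), b, 3*lim + 4)[3*tot - 4] > -11) ∧ 2*store(store(tab, b, y), b, 3*lim + 4)[4] ≠ 2*x + 5 ∧ 2*tot ≥ 2*store(store(tab, b, y), b, 3*lim + 4)[4] + 4*y - 4.
Check whether (3*x ≥ 13 ↔ 3*store(store(tab, b, y), b, -2)[3*tot - 4] > -11) ∧ 2*store(store(tab, b, y), b, -2)[4] ≠ 2*x + 5 ∧ 2*tot ≥ 2*store(store(tab, b, y), b, -2)[4] + 4*y - 4 ∧ lim = -1 implies it.
Countermodel: at the initial state b = 4, lim = -1, tab = {[4] = 2, [5] = 9183, elsewhere 2}, tot = 3, x = 5, y = 3, the precondition holds but the weakest precondition fails.
Answer: invalid


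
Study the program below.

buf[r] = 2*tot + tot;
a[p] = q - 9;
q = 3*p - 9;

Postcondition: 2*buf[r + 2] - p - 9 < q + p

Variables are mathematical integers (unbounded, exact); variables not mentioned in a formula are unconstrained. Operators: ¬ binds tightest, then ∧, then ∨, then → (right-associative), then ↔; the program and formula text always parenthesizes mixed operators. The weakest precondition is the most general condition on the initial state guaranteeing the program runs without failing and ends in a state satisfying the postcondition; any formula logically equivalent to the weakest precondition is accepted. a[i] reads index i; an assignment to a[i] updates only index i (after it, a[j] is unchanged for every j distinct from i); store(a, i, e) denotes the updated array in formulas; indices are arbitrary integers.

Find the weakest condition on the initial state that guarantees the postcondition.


Working backward. After the program, the postcondition 2*buf[r + 2] - p - 9 < q + p must hold; in canonical form it is 2*buf[r + 2] < 2*p + q + 9.
Before q := 3*p - 9: 2*buf[r + 2] < 5*p
Before a[p] := q - 9: 2*buf[r + 2] < 5*p
Before buf[r] := 2*tot + tot: 2*store(buf, r, 3*tot)[r + 2] < 5*p
Answer: WP = 2*store(buf, r, 3*tot)[r + 2] < 5*p


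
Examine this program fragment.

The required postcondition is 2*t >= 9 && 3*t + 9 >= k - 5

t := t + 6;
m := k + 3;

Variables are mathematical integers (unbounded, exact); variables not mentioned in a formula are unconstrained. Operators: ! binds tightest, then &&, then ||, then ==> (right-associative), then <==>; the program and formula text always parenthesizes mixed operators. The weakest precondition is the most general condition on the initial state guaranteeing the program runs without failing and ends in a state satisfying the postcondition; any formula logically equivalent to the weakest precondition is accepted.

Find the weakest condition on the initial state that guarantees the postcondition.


Working backward. After the program, the postcondition 2*t >= 9 && 3*t + 9 >= k - 5 must hold; in canonical form it is 2*t >= 9 && 3*t >= k - 14.
Before m := k + 3: 2*t >= 9 && 3*t >= k - 14
Before t := t + 6: 2*t >= -3 && 3*t >= k - 32
Answer: WP = 2*t >= -3 && 3*t >= k - 32


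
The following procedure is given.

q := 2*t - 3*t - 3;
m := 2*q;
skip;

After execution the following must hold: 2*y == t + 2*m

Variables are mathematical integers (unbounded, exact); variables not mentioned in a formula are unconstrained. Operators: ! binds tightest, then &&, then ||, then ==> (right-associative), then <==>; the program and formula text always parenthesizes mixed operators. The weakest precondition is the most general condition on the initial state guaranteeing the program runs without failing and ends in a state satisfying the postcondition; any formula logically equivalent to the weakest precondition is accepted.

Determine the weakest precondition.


Working backward. After the program, the postcondition 2*y == t + 2*m must hold; in canonical form it is 2*y == 2*m + t.
Before skip: 2*y == 2*m + t
Before m := 2*q: 2*y == 4*q + t
Before q := 2*t - 3*t - 3: 3*t + 2*y == -12
Answer: WP = 3*t + 2*y == -12


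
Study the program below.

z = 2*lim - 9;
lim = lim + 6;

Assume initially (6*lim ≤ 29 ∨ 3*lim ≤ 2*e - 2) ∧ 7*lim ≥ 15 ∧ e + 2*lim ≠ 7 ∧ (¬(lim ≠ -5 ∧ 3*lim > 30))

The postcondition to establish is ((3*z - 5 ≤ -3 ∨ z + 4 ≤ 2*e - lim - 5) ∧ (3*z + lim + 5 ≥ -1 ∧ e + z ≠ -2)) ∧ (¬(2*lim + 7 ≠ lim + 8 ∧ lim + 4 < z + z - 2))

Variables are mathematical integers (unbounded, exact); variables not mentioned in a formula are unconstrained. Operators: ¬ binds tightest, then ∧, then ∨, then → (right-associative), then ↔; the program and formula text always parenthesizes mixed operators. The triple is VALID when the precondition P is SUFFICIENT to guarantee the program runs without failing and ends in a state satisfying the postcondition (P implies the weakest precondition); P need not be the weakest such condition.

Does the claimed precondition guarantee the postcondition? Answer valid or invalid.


Working backward. After the program, the postcondition ((3*z - 5 ≤ -3 ∨ z + 4 ≤ 2*e - lim - 5) ∧ (3*z + lim + 5 ≥ -1 ∧ e + z ≠ -2)) ∧ (¬(2*lim + 7 ≠ lim + 8 ∧ lim + 4 < z + z - 2)) must hold; in canonical form it is (3*z ≤ 2 ∨ lim + z ≤ 2*e - 9) ∧ lim + 3*z ≥ -6 ∧ e + z ≠ -2 ∧ (¬(lim ≠ 1 ∧ lim < 2*z - 6)).
Before lim := lim + 6: (3*z ≤ 2 ∨ lim + z ≤ 2*e - 15) ∧ lim + 3*z ≥ -12 ∧ e + z ≠ -2 ∧ (¬(lim ≠ -5 ∧ lim < 2*z - 12))
Before z := 2*lim - 9: (6*lim ≤ 29 ∨ 3*lim ≤ 2*e - 6) ∧ 7*lim ≥ 15 ∧ e + 2*lim ≠ 7 ∧ (¬(lim ≠ -5 ∧ 3*lim > 30))
The weakest precondition is (6*lim ≤ 29 ∨ 3*lim ≤ 2*e - 6) ∧ 7*lim ≥ 15 ∧ e + 2*lim ≠ 7 ∧ (¬(lim ≠ -5 ∧ 3*lim > 30)).
Check whether (6*lim ≤ 29 ∨ 3*lim ≤ 2*e - 2) ∧ 7*lim ≥ 15 ∧ e + 2*lim ≠ 7 ∧ (¬(lim ≠ -5 ∧ 3*lim > 30)) implies it.
Countermodel: at the initial state e = 10, lim = 6, the precondition holds but the weakest precondition fails.
Answer: invalid


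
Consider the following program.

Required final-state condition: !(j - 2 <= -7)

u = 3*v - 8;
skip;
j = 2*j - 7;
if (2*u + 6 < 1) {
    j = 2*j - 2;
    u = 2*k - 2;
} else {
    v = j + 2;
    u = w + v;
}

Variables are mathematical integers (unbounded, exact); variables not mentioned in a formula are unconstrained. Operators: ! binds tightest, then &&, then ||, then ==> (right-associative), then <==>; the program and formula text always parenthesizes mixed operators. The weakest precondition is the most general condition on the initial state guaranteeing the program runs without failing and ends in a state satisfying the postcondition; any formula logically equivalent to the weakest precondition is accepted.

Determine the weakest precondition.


Working backward. After the program, the postcondition !(j - 2 <= -7) must hold; in canonical form it is !(j <= -5).
Then branch requires !(2*j <= -3); else branch requires !(j <= -5).
Before the if: (2*u < -5 ==> (!(2*j <= -3))) && ((!(2*u < -5)) ==> (!(j <= -5)))
Before j := 2*j - 7: (2*u < -5 ==> (!(4*j <= 11))) && ((!(2*u < -5)) ==> (!(2*j <= 2)))
Before skip: (2*u < -5 ==> (!(4*j <= 11))) && ((!(2*u < -5)) ==> (!(2*j <= 2)))
Before u := 3*v - 8: (6*v < 11 ==> (!(4*j <= 11))) && ((!(6*v < 11)) ==> (!(2*j <= 2)))
Answer: WP = (6*v < 11 ==> (!(4*j <= 11))) && ((!(6*v < 11)) ==> (!(2*j <= 2)))


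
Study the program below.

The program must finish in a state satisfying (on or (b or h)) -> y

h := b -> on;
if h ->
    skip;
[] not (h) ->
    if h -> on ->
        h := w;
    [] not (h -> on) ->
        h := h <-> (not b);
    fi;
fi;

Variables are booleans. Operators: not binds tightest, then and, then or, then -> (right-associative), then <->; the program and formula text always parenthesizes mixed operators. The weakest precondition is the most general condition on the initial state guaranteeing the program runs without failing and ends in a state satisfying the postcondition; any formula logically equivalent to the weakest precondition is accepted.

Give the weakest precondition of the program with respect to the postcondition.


Working backward. After the program, the postcondition (on or (b or h)) -> y must hold; in canonical form it is (on or b or h) -> y.
Then branch requires (on or b or h) -> y; else branch requires ((h -> on) -> ((on or b or w) -> y)) and ((not (h -> on)) -> ((on or b or (h <-> (not b))) -> y)).
Before the if: (h -> ((on or b or h) -> y)) and ((not h) -> (((h -> on) -> ((on or b or w) -> y)) and ((not (h -> on)) -> ((on or b or (h <-> (not b))) -> y))))
Before h := b -> on: ((b -> on) -> ((on or b or (b -> on)) -> y)) and ((not (b -> on)) -> ((((b -> on) -> on) -> ((on or b or w) -> y)) and ((not ((b -> on) -> on)) -> ((on or b or ((b -> on) <-> (not b))) -> y))))
Answer: WP = ((b -> on) -> ((on or b or (b -> on)) -> y)) and ((not (b -> on)) -> ((((b -> on) -> on) -> ((on or b or w) -> y)) and ((not ((b -> on) -> on)) -> ((on or b or ((b -> on) <-> (not b))) -> y))))


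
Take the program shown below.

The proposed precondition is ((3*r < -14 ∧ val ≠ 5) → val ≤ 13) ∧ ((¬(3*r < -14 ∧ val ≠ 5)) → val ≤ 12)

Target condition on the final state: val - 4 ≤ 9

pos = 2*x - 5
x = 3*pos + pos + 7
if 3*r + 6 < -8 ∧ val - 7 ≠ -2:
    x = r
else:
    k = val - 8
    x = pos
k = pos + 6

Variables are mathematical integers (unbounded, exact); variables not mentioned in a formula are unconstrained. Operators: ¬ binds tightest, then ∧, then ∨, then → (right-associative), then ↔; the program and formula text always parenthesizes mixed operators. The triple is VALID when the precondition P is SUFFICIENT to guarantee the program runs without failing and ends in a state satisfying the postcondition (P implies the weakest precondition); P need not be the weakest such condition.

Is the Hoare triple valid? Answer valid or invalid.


Working backward. After the program, the postcondition val - 4 ≤ 9 must hold; in canonical form it is val ≤ 13.
Before k := pos + 6: val ≤ 13
Then branch requires val ≤ 13; else branch requires val ≤ 13.
Before the if: ((3*r < -14 ∧ val ≠ 5) → val ≤ 13) ∧ ((¬(3*r < -14 ∧ val ≠ 5)) → val ≤ 13)
Before x := 3*pos + pos + 7: ((3*r < -14 ∧ val ≠ 5) → val ≤ 13) ∧ ((¬(3*r < -14 ∧ val ≠ 5)) → val ≤ 13)
Before pos := 2*x - 5: ((3*r < -14 ∧ val ≠ 5) → val ≤ 13) ∧ ((¬(3*r < -14 ∧ val ≠ 5)) → val ≤ 13)
The weakest precondition is ((3*r < -14 ∧ val ≠ 5) → val ≤ 13) ∧ ((¬(3*r < -14 ∧ val ≠ 5)) → val ≤ 13).
Check whether ((3*r < -14 ∧ val ≠ 5) → val ≤ 13) ∧ ((¬(3*r < -14 ∧ val ≠ 5)) → val ≤ 12) implies it.
Every state satisfying the precondition satisfies the weakest precondition: the implication holds.
Answer: valid
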